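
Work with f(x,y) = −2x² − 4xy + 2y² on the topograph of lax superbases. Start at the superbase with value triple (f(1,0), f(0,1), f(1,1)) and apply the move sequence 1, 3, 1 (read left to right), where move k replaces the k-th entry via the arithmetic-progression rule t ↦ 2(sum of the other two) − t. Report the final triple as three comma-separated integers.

start (-2,2,-4) = (f(1,0),f(0,1),f(1,1))
replace slot 1: 2·(2+(-4)) − (-2) = -2 → (-2,2,-4)
replace slot 3: 2·((-2)+2) − (-4) = 4 → (-2,2,4)
replace slot 1: 2·(2+4) − (-2) = 14 → (14,2,4)

14,2,4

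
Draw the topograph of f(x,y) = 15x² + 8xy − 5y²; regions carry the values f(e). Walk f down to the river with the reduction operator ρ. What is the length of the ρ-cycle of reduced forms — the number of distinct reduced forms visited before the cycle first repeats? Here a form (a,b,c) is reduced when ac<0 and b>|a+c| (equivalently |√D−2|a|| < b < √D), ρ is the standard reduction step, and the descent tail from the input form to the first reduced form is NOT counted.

D = 364, ⌊√D⌋ = 19
descent: ρ → (-5,12,11)  [lands on river]
river: ρ → (11,10,-6)
river: ρ → (-6,14,7)
river: ρ → (7,14,-6)
river: ρ → (-6,10,11)
river: ρ → (11,12,-5)
river: ρ → (-5,18,2)
river: ρ → (2,18,-5)
ρ-cycle length = 8 (tail of 1 descent step not counted)

8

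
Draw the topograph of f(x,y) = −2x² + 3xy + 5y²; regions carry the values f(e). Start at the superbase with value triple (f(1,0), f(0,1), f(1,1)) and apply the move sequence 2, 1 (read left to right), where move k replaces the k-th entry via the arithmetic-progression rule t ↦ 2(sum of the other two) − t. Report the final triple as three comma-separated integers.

start (-2,5,6) = (f(1,0),f(0,1),f(1,1))
replace slot 2: 2·((-2)+6) − 5 = 3 → (-2,3,6)
replace slot 1: 2·(3+6) − (-2) = 20 → (20,3,6)

20,3,6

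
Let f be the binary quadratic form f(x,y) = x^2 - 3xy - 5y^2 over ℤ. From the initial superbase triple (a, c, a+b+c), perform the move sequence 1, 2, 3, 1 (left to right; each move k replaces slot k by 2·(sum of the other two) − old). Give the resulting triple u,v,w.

start (1,-5,-7) = (f(1,0),f(0,1),f(1,1))
replace slot 1: 2·((-5)+(-7)) − 1 = -25 → (-25,-5,-7)
replace slot 2: 2·((-25)+(-7)) − (-5) = -59 → (-25,-59,-7)
replace slot 3: 2·((-25)+(-59)) − (-7) = -161 → (-25,-59,-161)
replace slot 1: 2·((-59)+(-161)) − (-25) = -415 → (-415,-59,-161)

-415,-59,-161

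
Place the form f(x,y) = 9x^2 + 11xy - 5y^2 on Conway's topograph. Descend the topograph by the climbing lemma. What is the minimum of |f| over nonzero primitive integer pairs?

river: ρ → (-5,9,11)
river: ρ → (11,13,-3)
river: ρ → (-3,17,1)
river: ρ → (1,17,-3)
river: ρ → (-3,13,11)
river: ρ → (11,9,-5)
river: ρ → (-5,11,9)
river: ρ → (9,7,-7)
river: ρ → (-7,7,9)
river: ρ → (9,11,-5)
closes: descent 0, river 10
min |a| on river = 1

1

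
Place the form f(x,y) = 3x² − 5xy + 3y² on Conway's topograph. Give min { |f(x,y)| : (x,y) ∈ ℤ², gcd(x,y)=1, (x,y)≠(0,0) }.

translate: b→1 (≡-5 mod 6), so (3,-5,3)→(3,1,1)
flip: (3,1,1)→(1,-1,3)
translate: b→1 (≡-1 mod 2), so (1,-1,3)→(1,1,3)
reduced (well bottom): (1,1,3) with a≤c, −a<b≤a
well minimum = a = 1

1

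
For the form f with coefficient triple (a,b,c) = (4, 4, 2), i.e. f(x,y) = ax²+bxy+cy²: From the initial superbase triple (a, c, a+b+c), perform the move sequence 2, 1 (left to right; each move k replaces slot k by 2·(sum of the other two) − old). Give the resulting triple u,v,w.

start (4,2,10) = (f(1,0),f(0,1),f(1,1))
replace slot 2: 2·(4+10) − 2 = 26 → (4,26,10)
replace slot 1: 2·(26+10) − 4 = 68 → (68,26,10)

68,26,10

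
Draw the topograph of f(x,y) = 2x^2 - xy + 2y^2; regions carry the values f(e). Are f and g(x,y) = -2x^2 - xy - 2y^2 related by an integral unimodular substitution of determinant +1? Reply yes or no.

D₁ = -15, D₂ = -15
f: flip: (2,-1,2)→(2,1,2)
f: reduced (well bottom): (2,1,2) with a≤c, −a<b≤a
g is negative-definite; reduce −g:
−g: reduced (well bottom): (2,1,2) with a≤c, −a<b≤a
flip sign back: reduced form of g is (-2,-1,-2)
reduced forms (2, 1, 2) vs (-2, -1, -2) ⇒ inequivalent

no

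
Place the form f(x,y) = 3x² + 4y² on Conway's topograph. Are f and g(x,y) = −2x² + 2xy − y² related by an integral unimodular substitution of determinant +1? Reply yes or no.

D₁ = -48, D₂ = -4
discriminants differ ⇒ not SL₂(ℤ)-equivalent

no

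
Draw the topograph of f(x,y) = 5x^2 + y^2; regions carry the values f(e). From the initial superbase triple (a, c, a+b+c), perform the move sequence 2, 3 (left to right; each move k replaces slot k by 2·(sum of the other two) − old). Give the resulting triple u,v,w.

start (5,1,6) = (f(1,0),f(0,1),f(1,1))
replace slot 2: 2·(5+6) − 1 = 21 → (5,21,6)
replace slot 3: 2·(5+21) − 6 = 46 → (5,21,46)

5,21,46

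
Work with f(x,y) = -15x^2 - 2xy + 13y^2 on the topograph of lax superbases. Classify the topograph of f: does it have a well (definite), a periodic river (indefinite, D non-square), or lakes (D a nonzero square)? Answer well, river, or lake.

D = b²−4ac = (-2)² − 4·(-15)·13 = 784
D = 28² is a perfect square ⇒ form factors over ℤ ⇒ lakes

lake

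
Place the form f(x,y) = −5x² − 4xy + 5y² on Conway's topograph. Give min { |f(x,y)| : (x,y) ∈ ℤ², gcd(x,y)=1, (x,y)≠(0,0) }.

descent: ρ → (5,4,-5)  [lands on river]
river: ρ → (-5,6,4)
river: ρ → (4,10,-1)
river: ρ → (-1,10,4)
river: ρ → (4,6,-5)
river: ρ → (-5,4,5)
river: ρ → (5,6,-4)
river: ρ → (-4,10,1)
river: ρ → (1,10,-4)
river: ρ → (-4,6,5)
closes: descent 1, river 10
min |a| on river = 1

1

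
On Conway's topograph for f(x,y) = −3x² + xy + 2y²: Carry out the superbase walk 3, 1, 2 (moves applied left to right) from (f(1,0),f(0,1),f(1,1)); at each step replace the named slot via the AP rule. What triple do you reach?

start (-3,2,0) = (f(1,0),f(0,1),f(1,1))
replace slot 3: 2·((-3)+2) − 0 = -2 → (-3,2,-2)
replace slot 1: 2·(2+(-2)) − (-3) = 3 → (3,2,-2)
replace slot 2: 2·(3+(-2)) − 2 = 0 → (3,0,-2)

3,0,-2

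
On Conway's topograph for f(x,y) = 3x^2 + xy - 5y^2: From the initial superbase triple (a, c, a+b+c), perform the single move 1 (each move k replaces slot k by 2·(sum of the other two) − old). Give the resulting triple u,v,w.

start (3,-5,-1) = (f(1,0),f(0,1),f(1,1))
replace slot 1: 2·((-5)+(-1)) − 3 = -15 → (-15,-5,-1)

-15,-5,-1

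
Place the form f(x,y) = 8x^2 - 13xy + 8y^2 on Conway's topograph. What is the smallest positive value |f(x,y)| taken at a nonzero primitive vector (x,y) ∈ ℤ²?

translate: b→3 (≡-13 mod 16), so (8,-13,8)→(8,3,3)
flip: (8,3,3)→(3,-3,8)
translate: b→3 (≡-3 mod 6), so (3,-3,8)→(3,3,8)
reduced (well bottom): (3,3,8) with a≤c, −a<b≤a
well minimum = a = 3

3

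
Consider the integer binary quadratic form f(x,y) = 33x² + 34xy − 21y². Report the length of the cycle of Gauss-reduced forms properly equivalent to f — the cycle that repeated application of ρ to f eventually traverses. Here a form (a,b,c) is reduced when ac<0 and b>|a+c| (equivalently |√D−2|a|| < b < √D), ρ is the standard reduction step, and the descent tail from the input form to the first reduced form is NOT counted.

D = 3928, ⌊√D⌋ = 62
river: ρ → (-21,50,17)
river: ρ → (17,52,-18)
river: ρ → (-18,56,11)
river: ρ → (11,54,-23)
river: ρ → (-23,38,27)
river: ρ → (27,16,-34)
river: ρ → (-34,52,9)
river: ρ → (9,56,-22)
river: ρ → (-22,32,33)
river: ρ → (33,34,-21)
ρ-cycle length = 10 (tail of 0 descent steps not counted)

10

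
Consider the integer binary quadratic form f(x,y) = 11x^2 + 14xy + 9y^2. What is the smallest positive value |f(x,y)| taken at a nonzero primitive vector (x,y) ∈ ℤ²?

translate: b→-8 (≡14 mod 22), so (11,14,9)→(11,-8,6)
flip: (11,-8,6)→(6,8,11)
translate: b→-4 (≡8 mod 12), so (6,8,11)→(6,-4,9)
reduced (well bottom): (6,-4,9) with a≤c, −a<b≤a
well minimum = a = 6

6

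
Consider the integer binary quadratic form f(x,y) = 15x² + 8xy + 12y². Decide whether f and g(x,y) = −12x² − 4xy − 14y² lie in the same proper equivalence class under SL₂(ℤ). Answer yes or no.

D₁ = -656, D₂ = -656
f: flip: (15,8,12)→(12,-8,15)
f: reduced (well bottom): (12,-8,15) with a≤c, −a<b≤a
g is negative-definite; reduce −g:
−g: reduced (well bottom): (12,4,14) with a≤c, −a<b≤a
flip sign back: reduced form of g is (-12,-4,-14)
reduced forms (12, -8, 15) vs (-12, -4, -14) ⇒ inequivalent

no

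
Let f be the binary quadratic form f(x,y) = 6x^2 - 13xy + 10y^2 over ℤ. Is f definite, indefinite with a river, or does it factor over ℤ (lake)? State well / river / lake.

D = b²−4ac = (-13)² − 4·6·10 = -71
D < 0 ⇒ definite ⇒ every region one sign ⇒ single well

well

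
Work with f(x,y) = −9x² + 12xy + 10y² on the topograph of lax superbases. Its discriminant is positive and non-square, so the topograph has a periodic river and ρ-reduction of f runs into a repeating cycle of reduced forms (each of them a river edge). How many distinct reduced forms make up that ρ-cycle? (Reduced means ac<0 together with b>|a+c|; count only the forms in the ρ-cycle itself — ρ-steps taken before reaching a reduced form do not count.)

D = 504, ⌊√D⌋ = 22
river: ρ → (10,8,-11)
river: ρ → (-11,14,7)
river: ρ → (7,14,-11)
river: ρ → (-11,8,10)
river: ρ → (10,12,-9)
river: ρ → (-9,6,13)
river: ρ → (13,20,-2)
river: ρ → (-2,20,13)
river: ρ → (13,6,-9)
river: ρ → (-9,12,10)
ρ-cycle length = 10 (tail of 0 descent steps not counted)

10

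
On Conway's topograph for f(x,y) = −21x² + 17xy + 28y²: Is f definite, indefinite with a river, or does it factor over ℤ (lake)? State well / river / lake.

D = b²−4ac = 17² − 4·(-21)·28 = 2641
D > 0 non-square ⇒ indefinite ⇒ periodic river

river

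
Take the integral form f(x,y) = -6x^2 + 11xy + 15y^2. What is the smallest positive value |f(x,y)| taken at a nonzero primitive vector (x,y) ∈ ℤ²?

river: ρ → (15,19,-2)
river: ρ → (-2,21,5)
river: ρ → (5,19,-6)
river: ρ → (-6,17,8)
river: ρ → (8,15,-8)
river: ρ → (-8,17,6)
river: ρ → (6,19,-5)
river: ρ → (-5,21,2)
river: ρ → (2,19,-15)
river: ρ → (-15,11,6)
river: ρ → (6,13,-13)
river: ρ → (-13,13,6)
river: ρ → (6,11,-15)
river: ρ → (-15,19,2)
river: ρ → (2,21,-5)
river: ρ → (-5,19,6)
river: ρ → (6,17,-8)
river: ρ → (-8,15,8)
river: ρ → (8,17,-6)
river: ρ → (-6,19,5)
river: ρ → (5,21,-2)
river: ρ → (-2,19,15)
river: ρ → (15,11,-6)
river: ρ → (-6,13,13)
river: ρ → (13,13,-6)
river: ρ → (-6,11,15)
closes: descent 0, river 26
min |a| on river = 2

2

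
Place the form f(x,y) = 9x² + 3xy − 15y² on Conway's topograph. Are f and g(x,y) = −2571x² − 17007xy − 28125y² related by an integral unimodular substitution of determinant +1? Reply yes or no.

D₁ = 549, D₂ = 549
river cycle of f (length 6): (9, 21, -3), (-3, 21, 9), (9, 15, -9), (-9, 21, 3), (3, 21, -9), (-9, 15, 9)
river cycle of g (length 6): (9, 21, -3), (-3, 21, 9), (9, 15, -9), (-9, 21, 3), (3, 21, -9), (-9, 15, 9)
cycles coincide ⇒ equivalent

yes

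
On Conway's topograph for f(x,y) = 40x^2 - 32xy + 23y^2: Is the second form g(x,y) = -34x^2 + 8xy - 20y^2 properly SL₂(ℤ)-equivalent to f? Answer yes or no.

D₁ = -2656, D₂ = -2656
f: flip: (40,-32,23)→(23,32,40)
f: translate: b→-14 (≡32 mod 46), so (23,32,40)→(23,-14,31)
f: reduced (well bottom): (23,-14,31) with a≤c, −a<b≤a
g is negative-definite; reduce −g:
−g: flip: (34,-8,20)→(20,8,34)
−g: reduced (well bottom): (20,8,34) with a≤c, −a<b≤a
flip sign back: reduced form of g is (-20,-8,-34)
reduced forms (23, -14, 31) vs (-20, -8, -34) ⇒ inequivalent

no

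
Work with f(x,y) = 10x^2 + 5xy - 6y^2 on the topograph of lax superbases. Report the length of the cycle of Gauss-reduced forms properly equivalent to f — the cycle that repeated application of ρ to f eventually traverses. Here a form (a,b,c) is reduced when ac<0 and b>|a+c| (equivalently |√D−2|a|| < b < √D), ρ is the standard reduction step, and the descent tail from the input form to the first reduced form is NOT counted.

D = 265, ⌊√D⌋ = 16
river: ρ → (-6,7,9)
river: ρ → (9,11,-4)
river: ρ → (-4,13,6)
river: ρ → (6,11,-6)
river: ρ → (-6,13,4)
river: ρ → (4,11,-9)
river: ρ → (-9,7,6)
river: ρ → (6,5,-10)
river: ρ → (-10,15,1)
river: ρ → (1,15,-10)
river: ρ → (-10,5,6)
river: ρ → (6,7,-9)
river: ρ → (-9,11,4)
river: ρ → (4,13,-6)
river: ρ → (-6,11,6)
river: ρ → (6,13,-4)
river: ρ → (-4,11,9)
river: ρ → (9,7,-6)
river: ρ → (-6,5,10)
river: ρ → (10,15,-1)
river: ρ → (-1,15,10)
river: ρ → (10,5,-6)
ρ-cycle length = 22 (tail of 0 descent steps not counted)

22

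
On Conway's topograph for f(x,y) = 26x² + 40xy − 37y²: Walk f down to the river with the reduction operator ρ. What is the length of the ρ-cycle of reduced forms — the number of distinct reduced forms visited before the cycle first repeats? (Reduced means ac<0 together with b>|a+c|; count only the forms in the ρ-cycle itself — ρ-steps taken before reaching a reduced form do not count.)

D = 5448, ⌊√D⌋ = 73
river: ρ → (-37,34,29)
river: ρ → (29,24,-42)
river: ρ → (-42,60,11)
river: ρ → (11,72,-6)
river: ρ → (-6,72,11)
river: ρ → (11,60,-42)
river: ρ → (-42,24,29)
river: ρ → (29,34,-37)
river: ρ → (-37,40,26)
river: ρ → (26,64,-13)
river: ρ → (-13,66,21)
river: ρ → (21,60,-22)
river: ρ → (-22,72,3)
river: ρ → (3,72,-22)
river: ρ → (-22,60,21)
river: ρ → (21,66,-13)
river: ρ → (-13,64,26)
river: ρ → (26,40,-37)
ρ-cycle length = 18 (tail of 0 descent steps not counted)

18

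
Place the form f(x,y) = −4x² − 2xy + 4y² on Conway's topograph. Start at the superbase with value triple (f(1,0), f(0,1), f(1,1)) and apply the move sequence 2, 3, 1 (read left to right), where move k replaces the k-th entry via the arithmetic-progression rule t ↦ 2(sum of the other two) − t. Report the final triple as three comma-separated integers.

start (-4,4,-2) = (f(1,0),f(0,1),f(1,1))
replace slot 2: 2·((-4)+(-2)) − 4 = -16 → (-4,-16,-2)
replace slot 3: 2·((-4)+(-16)) − (-2) = -38 → (-4,-16,-38)
replace slot 1: 2·((-16)+(-38)) − (-4) = -104 → (-104,-16,-38)

-104,-16,-38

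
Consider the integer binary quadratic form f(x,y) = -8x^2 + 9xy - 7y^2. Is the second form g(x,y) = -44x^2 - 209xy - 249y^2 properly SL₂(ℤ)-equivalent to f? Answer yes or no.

D₁ = -143, D₂ = -143
f is negative-definite; reduce −f:
−f: translate: b→7 (≡-9 mod 16), so (8,-9,7)→(8,7,6)
−f: flip: (8,7,6)→(6,-7,8)
−f: translate: b→5 (≡-7 mod 12), so (6,-7,8)→(6,5,7)
−f: reduced (well bottom): (6,5,7) with a≤c, −a<b≤a
flip sign back: reduced form of f is (-6,-5,-7)
g is negative-definite; reduce −g:
−g: translate: b→33 (≡209 mod 88), so (44,209,249)→(44,33,7)
−g: flip: (44,33,7)→(7,-33,44)
−g: translate: b→-5 (≡-33 mod 14), so (7,-33,44)→(7,-5,6)
−g: flip: (7,-5,6)→(6,5,7)
−g: reduced (well bottom): (6,5,7) with a≤c, −a<b≤a
flip sign back: reduced form of g is (-6,-5,-7)
reduced forms (-6, -5, -7) vs (-6, -5, -7) ⇒ equivalent

yes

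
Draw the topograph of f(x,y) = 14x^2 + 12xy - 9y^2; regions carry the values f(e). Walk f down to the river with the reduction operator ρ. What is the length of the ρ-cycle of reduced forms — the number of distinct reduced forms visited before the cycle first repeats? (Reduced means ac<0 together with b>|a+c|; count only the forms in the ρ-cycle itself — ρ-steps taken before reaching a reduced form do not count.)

D = 648, ⌊√D⌋ = 25
river: ρ → (-9,24,2)
river: ρ → (2,24,-9)
river: ρ → (-9,12,14)
river: ρ → (14,16,-7)
river: ρ → (-7,12,18)
river: ρ → (18,24,-1)
river: ρ → (-1,24,18)
river: ρ → (18,12,-7)
river: ρ → (-7,16,14)
river: ρ → (14,12,-9)
ρ-cycle length = 10 (tail of 0 descent steps not counted)

10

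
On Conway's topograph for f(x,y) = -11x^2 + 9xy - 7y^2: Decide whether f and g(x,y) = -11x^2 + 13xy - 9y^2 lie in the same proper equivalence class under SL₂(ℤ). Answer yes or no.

D₁ = -227, D₂ = -227
f is negative-definite; reduce −f:
−f: flip: (11,-9,7)→(7,9,11)
−f: translate: b→-5 (≡9 mod 14), so (7,9,11)→(7,-5,9)
−f: reduced (well bottom): (7,-5,9) with a≤c, −a<b≤a
flip sign back: reduced form of f is (-7,5,-9)
g is negative-definite; reduce −g:
−g: translate: b→9 (≡-13 mod 22), so (11,-13,9)→(11,9,7)
−g: flip: (11,9,7)→(7,-9,11)
−g: translate: b→5 (≡-9 mod 14), so (7,-9,11)→(7,5,9)
−g: reduced (well bottom): (7,5,9) with a≤c, −a<b≤a
flip sign back: reduced form of g is (-7,-5,-9)
reduced forms (-7, 5, -9) vs (-7, -5, -9) ⇒ inequivalent

no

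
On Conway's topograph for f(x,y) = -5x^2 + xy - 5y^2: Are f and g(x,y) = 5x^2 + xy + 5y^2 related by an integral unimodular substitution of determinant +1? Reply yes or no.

D₁ = -99, D₂ = -99
f is negative-definite; reduce −f:
−f: flip: (5,-1,5)→(5,1,5)
−f: reduced (well bottom): (5,1,5) with a≤c, −a<b≤a
flip sign back: reduced form of f is (-5,-1,-5)
g: reduced (well bottom): (5,1,5) with a≤c, −a<b≤a
reduced forms (-5, -1, -5) vs (5, 1, 5) ⇒ inequivalent

no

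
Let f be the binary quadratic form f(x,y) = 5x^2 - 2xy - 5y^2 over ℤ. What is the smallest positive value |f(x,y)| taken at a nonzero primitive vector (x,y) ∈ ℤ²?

descent: ρ → (-5,2,5)  [lands on river]
river: ρ → (5,8,-2)
river: ρ → (-2,8,5)
river: ρ → (5,2,-5)
river: ρ → (-5,8,2)
river: ρ → (2,8,-5)
closes: descent 1, river 6
min |a| on river = 2

2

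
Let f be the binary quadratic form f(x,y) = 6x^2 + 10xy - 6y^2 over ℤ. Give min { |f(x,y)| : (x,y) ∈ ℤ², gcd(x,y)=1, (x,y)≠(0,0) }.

river: ρ → (-6,14,2)
river: ρ → (2,14,-6)
river: ρ → (-6,10,6)
river: ρ → (6,14,-2)
river: ρ → (-2,14,6)
river: ρ → (6,10,-6)
closes: descent 0, river 6
min |a| on river = 2

2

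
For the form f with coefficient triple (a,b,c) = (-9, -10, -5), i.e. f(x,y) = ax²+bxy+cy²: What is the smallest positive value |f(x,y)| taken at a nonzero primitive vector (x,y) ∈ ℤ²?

translate: b→-8 (≡10 mod 18), so (9,10,5)→(9,-8,4)
flip: (9,-8,4)→(4,8,9)
translate: b→0 (≡8 mod 8), so (4,8,9)→(4,0,5)
reduced (well bottom): (4,0,5) with a≤c, −a<b≤a
well minimum |f| = |-4| = 4 (negative-definite)

4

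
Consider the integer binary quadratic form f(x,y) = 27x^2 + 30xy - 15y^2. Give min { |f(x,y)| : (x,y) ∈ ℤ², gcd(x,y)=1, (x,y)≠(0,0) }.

river: ρ → (-15,30,27)
river: ρ → (27,24,-18)
river: ρ → (-18,48,3)
river: ρ → (3,48,-18)
river: ρ → (-18,24,27)
river: ρ → (27,30,-15)
closes: descent 0, river 6
min |a| on river = 3

3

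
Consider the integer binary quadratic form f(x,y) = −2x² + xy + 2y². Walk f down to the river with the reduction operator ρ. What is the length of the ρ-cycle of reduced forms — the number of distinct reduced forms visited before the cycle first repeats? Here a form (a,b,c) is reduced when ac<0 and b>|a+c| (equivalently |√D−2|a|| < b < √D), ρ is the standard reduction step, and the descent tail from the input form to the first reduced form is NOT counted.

D = 17, ⌊√D⌋ = 4
river: ρ → (2,3,-1)
river: ρ → (-1,3,2)
river: ρ → (2,1,-2)
river: ρ → (-2,3,1)
river: ρ → (1,3,-2)
river: ρ → (-2,1,2)
ρ-cycle length = 6 (tail of 0 descent steps not counted)

6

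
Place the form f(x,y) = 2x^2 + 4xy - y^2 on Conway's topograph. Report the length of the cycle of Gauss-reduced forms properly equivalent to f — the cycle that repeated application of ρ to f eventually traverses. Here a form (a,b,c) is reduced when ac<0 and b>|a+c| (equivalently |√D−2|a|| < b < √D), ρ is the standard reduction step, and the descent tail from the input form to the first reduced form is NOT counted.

D = 24, ⌊√D⌋ = 4
river: ρ → (-1,4,2)
river: ρ → (2,4,-1)
ρ-cycle length = 2 (tail of 0 descent steps not counted)

2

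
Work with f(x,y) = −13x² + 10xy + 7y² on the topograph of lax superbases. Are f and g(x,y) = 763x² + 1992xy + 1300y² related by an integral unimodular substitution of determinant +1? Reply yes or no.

D₁ = 464, D₂ = 464
river cycle of f (length 10): (7, 18, -5), (-5, 12, 16), (16, 20, -1), (-1, 20, 16), (16, 12, -5), (-5, 18, 7), (7, 10, -13), (-13, 16, 4), (4, 16, -13), (-13, 10, 7)
river cycle of g (length 10): (4, 16, -13), (-13, 10, 7), (7, 18, -5), (-5, 12, 16), (16, 20, -1), (-1, 20, 16), (16, 12, -5), (-5, 18, 7), (7, 10, -13), (-13, 16, 4)
cycles coincide ⇒ equivalent

yes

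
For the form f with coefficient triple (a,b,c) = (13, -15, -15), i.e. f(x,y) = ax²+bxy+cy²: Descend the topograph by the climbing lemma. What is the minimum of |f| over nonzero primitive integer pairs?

descent: ρ → (-15,15,13)  [lands on river]
river: ρ → (13,11,-17)
river: ρ → (-17,23,7)
river: ρ → (7,19,-23)
river: ρ → (-23,27,3)
river: ρ → (3,27,-23)
river: ρ → (-23,19,7)
river: ρ → (7,23,-17)
river: ρ → (-17,11,13)
river: ρ → (13,15,-15)
closes: descent 1, river 10
min |a| on river = 3

3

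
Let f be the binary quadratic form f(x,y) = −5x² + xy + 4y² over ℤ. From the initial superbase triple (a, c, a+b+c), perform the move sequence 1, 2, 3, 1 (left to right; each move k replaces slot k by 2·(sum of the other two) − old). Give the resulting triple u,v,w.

start (-5,4,0) = (f(1,0),f(0,1),f(1,1))
replace slot 1: 2·(4+0) − (-5) = 13 → (13,4,0)
replace slot 2: 2·(13+0) − 4 = 22 → (13,22,0)
replace slot 3: 2·(13+22) − 0 = 70 → (13,22,70)
replace slot 1: 2·(22+70) − 13 = 171 → (171,22,70)

171,22,70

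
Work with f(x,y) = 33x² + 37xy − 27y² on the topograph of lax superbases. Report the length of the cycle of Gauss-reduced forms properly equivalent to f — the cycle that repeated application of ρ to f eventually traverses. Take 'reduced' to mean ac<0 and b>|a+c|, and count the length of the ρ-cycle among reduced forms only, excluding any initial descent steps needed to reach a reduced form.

D = 4933, ⌊√D⌋ = 70
river: ρ → (-27,17,43)
river: ρ → (43,69,-1)
river: ρ → (-1,69,43)
river: ρ → (43,17,-27)
river: ρ → (-27,37,33)
river: ρ → (33,29,-31)
river: ρ → (-31,33,31)
river: ρ → (31,29,-33)
river: ρ → (-33,37,27)
river: ρ → (27,17,-43)
river: ρ → (-43,69,1)
river: ρ → (1,69,-43)
river: ρ → (-43,17,27)
river: ρ → (27,37,-33)
river: ρ → (-33,29,31)
river: ρ → (31,33,-31)
river: ρ → (-31,29,33)
river: ρ → (33,37,-27)
ρ-cycle length = 18 (tail of 0 descent steps not counted)

18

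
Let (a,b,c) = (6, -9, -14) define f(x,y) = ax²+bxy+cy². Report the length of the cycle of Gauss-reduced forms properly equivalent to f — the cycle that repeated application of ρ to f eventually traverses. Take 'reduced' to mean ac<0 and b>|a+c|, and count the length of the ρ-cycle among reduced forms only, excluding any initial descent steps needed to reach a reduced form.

D = 417, ⌊√D⌋ = 20
descent: ρ → (-14,9,6)  [lands on river]
river: ρ → (6,15,-8)
river: ρ → (-8,17,4)
river: ρ → (4,15,-12)
river: ρ → (-12,9,7)
river: ρ → (7,19,-2)
river: ρ → (-2,17,16)
river: ρ → (16,15,-3)
river: ρ → (-3,15,16)
river: ρ → (16,17,-2)
river: ρ → (-2,19,7)
river: ρ → (7,9,-12)
river: ρ → (-12,15,4)
river: ρ → (4,17,-8)
river: ρ → (-8,15,6)
river: ρ → (6,9,-14)
river: ρ → (-14,19,1)
river: ρ → (1,19,-14)
ρ-cycle length = 18 (tail of 1 descent step not counted)

18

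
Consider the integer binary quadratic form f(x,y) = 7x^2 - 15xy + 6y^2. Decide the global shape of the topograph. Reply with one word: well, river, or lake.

D = b²−4ac = (-15)² − 4·7·6 = 57
D > 0 non-square ⇒ indefinite ⇒ periodic river

river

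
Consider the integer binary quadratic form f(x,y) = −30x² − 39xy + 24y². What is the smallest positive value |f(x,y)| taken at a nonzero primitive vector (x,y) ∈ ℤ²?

descent: ρ → (24,39,-30)  [lands on river]
river: ρ → (-30,21,33)
river: ρ → (33,45,-18)
river: ρ → (-18,63,6)
river: ρ → (6,57,-48)
river: ρ → (-48,39,15)
river: ρ → (15,51,-30)
river: ρ → (-30,9,36)
river: ρ → (36,63,-3)
river: ρ → (-3,63,36)
river: ρ → (36,9,-30)
river: ρ → (-30,51,15)
river: ρ → (15,39,-48)
river: ρ → (-48,57,6)
river: ρ → (6,63,-18)
river: ρ → (-18,45,33)
river: ρ → (33,21,-30)
river: ρ → (-30,39,24)
river: ρ → (24,57,-12)
river: ρ → (-12,63,9)
river: ρ → (9,63,-12)
river: ρ → (-12,57,24)
closes: descent 1, river 22
min |a| on river = 3

3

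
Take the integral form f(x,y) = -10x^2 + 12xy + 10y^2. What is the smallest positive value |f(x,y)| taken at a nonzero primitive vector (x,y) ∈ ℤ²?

river: ρ → (10,8,-12)
river: ρ → (-12,16,6)
river: ρ → (6,20,-6)
river: ρ → (-6,16,12)
river: ρ → (12,8,-10)
river: ρ → (-10,12,10)
closes: descent 0, river 6
min |a| on river = 6

6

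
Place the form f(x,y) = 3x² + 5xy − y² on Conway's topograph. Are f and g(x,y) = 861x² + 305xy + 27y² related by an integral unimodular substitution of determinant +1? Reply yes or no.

D₁ = 37, D₂ = 37
river cycle of f (length 6): (-1, 5, 3), (3, 1, -3), (-3, 5, 1), (1, 5, -3), (-3, 1, 3), (3, 5, -1)
river cycle of g (length 6): (3, 5, -1), (-1, 5, 3), (3, 1, -3), (-3, 5, 1), (1, 5, -3), (-3, 1, 3)
cycles coincide ⇒ equivalent

yes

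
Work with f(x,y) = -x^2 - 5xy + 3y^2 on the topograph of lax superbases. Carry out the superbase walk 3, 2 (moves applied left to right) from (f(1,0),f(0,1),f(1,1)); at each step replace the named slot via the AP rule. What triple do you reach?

start (-1,3,-3) = (f(1,0),f(0,1),f(1,1))
replace slot 3: 2·((-1)+3) − (-3) = 7 → (-1,3,7)
replace slot 2: 2·((-1)+7) − 3 = 9 → (-1,9,7)

-1,9,7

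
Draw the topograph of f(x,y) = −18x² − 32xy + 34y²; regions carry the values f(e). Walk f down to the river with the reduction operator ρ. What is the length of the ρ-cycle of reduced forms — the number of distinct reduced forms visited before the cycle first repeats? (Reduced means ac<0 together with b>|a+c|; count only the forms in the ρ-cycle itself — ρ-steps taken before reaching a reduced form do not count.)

D = 3472, ⌊√D⌋ = 58
descent: ρ → (34,32,-18)  [lands on river]
river: ρ → (-18,40,26)
river: ρ → (26,12,-32)
river: ρ → (-32,52,6)
river: ρ → (6,56,-14)
river: ρ → (-14,56,6)
river: ρ → (6,52,-32)
river: ρ → (-32,12,26)
river: ρ → (26,40,-18)
river: ρ → (-18,32,34)
river: ρ → (34,36,-16)
river: ρ → (-16,28,42)
river: ρ → (42,56,-2)
river: ρ → (-2,56,42)
river: ρ → (42,28,-16)
river: ρ → (-16,36,34)
ρ-cycle length = 16 (tail of 1 descent step not counted)

16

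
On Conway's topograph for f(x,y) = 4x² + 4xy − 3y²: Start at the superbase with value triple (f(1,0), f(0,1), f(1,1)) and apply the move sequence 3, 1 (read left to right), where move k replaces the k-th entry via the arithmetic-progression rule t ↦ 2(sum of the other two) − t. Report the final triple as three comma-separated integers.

start (4,-3,5) = (f(1,0),f(0,1),f(1,1))
replace slot 3: 2·(4+(-3)) − 5 = -3 → (4,-3,-3)
replace slot 1: 2·((-3)+(-3)) − 4 = -16 → (-16,-3,-3)

-16,-3,-3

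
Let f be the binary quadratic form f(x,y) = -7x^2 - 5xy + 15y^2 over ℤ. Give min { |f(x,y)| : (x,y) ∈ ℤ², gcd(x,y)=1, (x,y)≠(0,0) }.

descent: ρ → (15,5,-7)
descent: ρ → (-7,9,13)  [lands on river]
river: ρ → (13,17,-3)
river: ρ → (-3,19,7)
river: ρ → (7,9,-13)
river: ρ → (-13,17,3)
river: ρ → (3,19,-7)
closes: descent 2, river 6
min |a| on river = 3

3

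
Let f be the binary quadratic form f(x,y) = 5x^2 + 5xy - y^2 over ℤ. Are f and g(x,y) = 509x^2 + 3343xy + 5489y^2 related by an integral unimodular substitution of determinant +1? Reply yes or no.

D₁ = 45, D₂ = 45
river cycle of f (length 2): (-1, 5, 5), (5, 5, -1)
river cycle of g (length 2): (-1, 5, 5), (5, 5, -1)
cycles coincide ⇒ equivalent

yes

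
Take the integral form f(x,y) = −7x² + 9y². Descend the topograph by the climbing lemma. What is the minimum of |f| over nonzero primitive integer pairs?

descent: ρ → (9,0,-7)
descent: ρ → (-7,14,2)  [lands on river]
river: ρ → (2,14,-7)
closes: descent 2, river 2
min |a| on river = 2

2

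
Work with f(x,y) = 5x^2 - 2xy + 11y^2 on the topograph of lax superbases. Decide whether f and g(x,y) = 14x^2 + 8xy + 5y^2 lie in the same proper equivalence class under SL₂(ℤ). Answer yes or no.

D₁ = -216, D₂ = -216
f: reduced (well bottom): (5,-2,11) with a≤c, −a<b≤a
g: flip: (14,8,5)→(5,-8,14)
g: translate: b→2 (≡-8 mod 10), so (5,-8,14)→(5,2,11)
g: reduced (well bottom): (5,2,11) with a≤c, −a<b≤a
reduced forms (5, -2, 11) vs (5, 2, 11) ⇒ inequivalent

no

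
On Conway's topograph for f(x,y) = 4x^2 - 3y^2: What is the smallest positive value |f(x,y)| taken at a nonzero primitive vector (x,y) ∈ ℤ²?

descent: ρ → (-3,6,1)  [lands on river]
river: ρ → (1,6,-3)
closes: descent 1, river 2
min |a| on river = 1

1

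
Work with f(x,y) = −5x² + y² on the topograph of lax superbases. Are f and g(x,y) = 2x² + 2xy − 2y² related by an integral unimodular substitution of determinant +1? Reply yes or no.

D₁ = 20, D₂ = 20
river cycle of f (length 2): (1, 4, -1), (-1, 4, 1)
river cycle of g (length 2): (-2, 2, 2), (2, 2, -2)
cycles differ ⇒ inequivalent

no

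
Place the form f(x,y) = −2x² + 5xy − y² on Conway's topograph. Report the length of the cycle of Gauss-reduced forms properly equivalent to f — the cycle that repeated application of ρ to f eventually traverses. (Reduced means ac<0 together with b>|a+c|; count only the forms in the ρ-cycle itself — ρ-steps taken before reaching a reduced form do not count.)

D = 17, ⌊√D⌋ = 4
descent: ρ → (-1,3,2)  [lands on river]
river: ρ → (2,1,-2)
river: ρ → (-2,3,1)
river: ρ → (1,3,-2)
river: ρ → (-2,1,2)
river: ρ → (2,3,-1)
ρ-cycle length = 6 (tail of 1 descent step not counted)

6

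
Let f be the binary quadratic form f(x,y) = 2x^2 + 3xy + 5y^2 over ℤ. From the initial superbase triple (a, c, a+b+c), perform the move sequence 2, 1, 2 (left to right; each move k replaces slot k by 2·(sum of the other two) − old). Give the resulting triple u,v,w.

start (2,5,10) = (f(1,0),f(0,1),f(1,1))
replace slot 2: 2·(2+10) − 5 = 19 → (2,19,10)
replace slot 1: 2·(19+10) − 2 = 56 → (56,19,10)
replace slot 2: 2·(56+10) − 19 = 113 → (56,113,10)

56,113,10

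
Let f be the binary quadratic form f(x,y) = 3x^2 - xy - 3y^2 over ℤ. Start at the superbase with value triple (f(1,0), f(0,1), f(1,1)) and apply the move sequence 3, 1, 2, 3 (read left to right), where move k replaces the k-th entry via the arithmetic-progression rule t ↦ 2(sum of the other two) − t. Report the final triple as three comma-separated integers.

start (3,-3,-1) = (f(1,0),f(0,1),f(1,1))
replace slot 3: 2·(3+(-3)) − (-1) = 1 → (3,-3,1)
replace slot 1: 2·((-3)+1) − 3 = -7 → (-7,-3,1)
replace slot 2: 2·((-7)+1) − (-3) = -9 → (-7,-9,1)
replace slot 3: 2·((-7)+(-9)) − 1 = -33 → (-7,-9,-33)

-7,-9,-33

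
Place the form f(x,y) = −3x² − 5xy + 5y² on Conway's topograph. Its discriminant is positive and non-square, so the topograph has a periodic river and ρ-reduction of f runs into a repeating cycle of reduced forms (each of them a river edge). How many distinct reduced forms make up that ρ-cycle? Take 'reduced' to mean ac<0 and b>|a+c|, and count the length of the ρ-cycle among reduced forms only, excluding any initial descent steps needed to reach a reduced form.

D = 85, ⌊√D⌋ = 9
descent: ρ → (5,5,-3)  [lands on river]
river: ρ → (-3,7,3)
river: ρ → (3,5,-5)
river: ρ → (-5,5,3)
river: ρ → (3,7,-3)
river: ρ → (-3,5,5)
ρ-cycle length = 6 (tail of 1 descent step not counted)

6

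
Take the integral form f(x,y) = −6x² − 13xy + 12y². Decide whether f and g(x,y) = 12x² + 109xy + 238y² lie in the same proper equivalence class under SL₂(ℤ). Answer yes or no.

D₁ = 457, D₂ = 457
river cycle of f (length 46): (12, 13, -6), (-6, 11, 14), (14, 17, -3), (-3, 19, 8), (8, 13, -9), (-9, 5, 12), (12, 19, -2), (-2, 21, 2), (2, 19, -12), (-12, 5, 9), … (36 more)
river cycle of g (length 46): (12, 13, -6), (-6, 11, 14), (14, 17, -3), (-3, 19, 8), (8, 13, -9), (-9, 5, 12), (12, 19, -2), (-2, 21, 2), (2, 19, -12), (-12, 5, 9), … (36 more)
cycles coincide ⇒ equivalent

yes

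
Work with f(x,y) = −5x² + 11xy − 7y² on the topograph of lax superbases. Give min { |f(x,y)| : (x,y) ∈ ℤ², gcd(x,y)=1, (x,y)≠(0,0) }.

translate: b→-1 (≡-11 mod 10), so (5,-11,7)→(5,-1,1)
flip: (5,-1,1)→(1,1,5)
reduced (well bottom): (1,1,5) with a≤c, −a<b≤a
well minimum |f| = |-1| = 1 (negative-definite)

1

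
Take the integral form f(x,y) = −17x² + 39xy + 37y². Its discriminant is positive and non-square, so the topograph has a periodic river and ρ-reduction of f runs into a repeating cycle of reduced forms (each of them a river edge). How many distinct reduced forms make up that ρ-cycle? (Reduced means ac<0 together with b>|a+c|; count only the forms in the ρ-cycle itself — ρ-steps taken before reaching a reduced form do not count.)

D = 4037, ⌊√D⌋ = 63
river: ρ → (37,35,-19)
river: ρ → (-19,41,31)
river: ρ → (31,21,-29)
river: ρ → (-29,37,23)
river: ρ → (23,55,-11)
river: ρ → (-11,55,23)
river: ρ → (23,37,-29)
river: ρ → (-29,21,31)
river: ρ → (31,41,-19)
river: ρ → (-19,35,37)
river: ρ → (37,39,-17)
river: ρ → (-17,63,1)
river: ρ → (1,63,-17)
river: ρ → (-17,39,37)
ρ-cycle length = 14 (tail of 0 descent steps not counted)

14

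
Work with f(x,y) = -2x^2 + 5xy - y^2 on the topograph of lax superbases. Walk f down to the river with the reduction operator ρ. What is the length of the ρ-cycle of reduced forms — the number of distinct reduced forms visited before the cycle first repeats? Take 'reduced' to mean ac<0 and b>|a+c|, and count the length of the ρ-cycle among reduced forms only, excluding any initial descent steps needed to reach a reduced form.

D = 17, ⌊√D⌋ = 4
descent: ρ → (-1,3,2)  [lands on river]
river: ρ → (2,1,-2)
river: ρ → (-2,3,1)
river: ρ → (1,3,-2)
river: ρ → (-2,1,2)
river: ρ → (2,3,-1)
ρ-cycle length = 6 (tail of 1 descent step not counted)

6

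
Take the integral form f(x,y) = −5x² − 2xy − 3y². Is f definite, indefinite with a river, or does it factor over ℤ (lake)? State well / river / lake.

D = b²−4ac = (-2)² − 4·(-5)·(-3) = -56
D < 0 ⇒ definite ⇒ every region one sign ⇒ single well

well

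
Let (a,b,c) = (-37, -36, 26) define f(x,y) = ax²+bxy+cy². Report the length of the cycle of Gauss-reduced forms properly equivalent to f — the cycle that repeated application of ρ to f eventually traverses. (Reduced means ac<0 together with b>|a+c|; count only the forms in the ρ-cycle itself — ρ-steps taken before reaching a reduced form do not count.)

D = 5144, ⌊√D⌋ = 71
descent: ρ → (26,36,-37)  [lands on river]
river: ρ → (-37,38,25)
river: ρ → (25,62,-13)
river: ρ → (-13,68,10)
river: ρ → (10,52,-61)
river: ρ → (-61,70,1)
river: ρ → (1,70,-61)
river: ρ → (-61,52,10)
river: ρ → (10,68,-13)
river: ρ → (-13,62,25)
river: ρ → (25,38,-37)
river: ρ → (-37,36,26)
river: ρ → (26,68,-5)
river: ρ → (-5,62,65)
river: ρ → (65,68,-2)
river: ρ → (-2,68,65)
river: ρ → (65,62,-5)
river: ρ → (-5,68,26)
ρ-cycle length = 18 (tail of 1 descent step not counted)

18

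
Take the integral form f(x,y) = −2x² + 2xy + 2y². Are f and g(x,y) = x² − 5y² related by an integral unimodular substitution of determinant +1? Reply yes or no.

D₁ = 20, D₂ = 20
river cycle of f (length 2): (2, 2, -2), (-2, 2, 2)
river cycle of g (length 2): (1, 4, -1), (-1, 4, 1)
cycles differ ⇒ inequivalent

no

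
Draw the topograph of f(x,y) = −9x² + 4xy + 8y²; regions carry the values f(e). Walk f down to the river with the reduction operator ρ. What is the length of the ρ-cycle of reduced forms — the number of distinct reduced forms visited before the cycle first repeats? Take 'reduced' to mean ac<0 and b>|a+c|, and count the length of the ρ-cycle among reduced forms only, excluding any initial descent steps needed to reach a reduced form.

D = 304, ⌊√D⌋ = 17
river: ρ → (8,12,-5)
river: ρ → (-5,8,12)
river: ρ → (12,16,-1)
river: ρ → (-1,16,12)
river: ρ → (12,8,-5)
river: ρ → (-5,12,8)
river: ρ → (8,4,-9)
river: ρ → (-9,14,3)
river: ρ → (3,16,-4)
river: ρ → (-4,16,3)
river: ρ → (3,14,-9)
river: ρ → (-9,4,8)
ρ-cycle length = 12 (tail of 0 descent steps not counted)

12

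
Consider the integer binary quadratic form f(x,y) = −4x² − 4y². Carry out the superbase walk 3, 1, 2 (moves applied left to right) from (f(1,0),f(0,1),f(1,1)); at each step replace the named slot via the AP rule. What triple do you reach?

start (-4,-4,-8) = (f(1,0),f(0,1),f(1,1))
replace slot 3: 2·((-4)+(-4)) − (-8) = -8 → (-4,-4,-8)
replace slot 1: 2·((-4)+(-8)) − (-4) = -20 → (-20,-4,-8)
replace slot 2: 2·((-20)+(-8)) − (-4) = -52 → (-20,-52,-8)

-20,-52,-8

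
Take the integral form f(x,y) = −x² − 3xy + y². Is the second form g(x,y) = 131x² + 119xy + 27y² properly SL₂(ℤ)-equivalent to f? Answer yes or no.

D₁ = 13, D₂ = 13
river cycle of f (length 2): (1, 3, -1), (-1, 3, 1)
river cycle of g (length 2): (1, 3, -1), (-1, 3, 1)
cycles coincide ⇒ equivalent

yes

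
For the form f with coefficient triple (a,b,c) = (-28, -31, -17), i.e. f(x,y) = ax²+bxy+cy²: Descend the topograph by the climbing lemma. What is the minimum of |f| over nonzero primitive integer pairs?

translate: b→-25 (≡31 mod 56), so (28,31,17)→(28,-25,14)
flip: (28,-25,14)→(14,25,28)
translate: b→-3 (≡25 mod 28), so (14,25,28)→(14,-3,17)
reduced (well bottom): (14,-3,17) with a≤c, −a<b≤a
well minimum |f| = |-14| = 14 (negative-definite)

14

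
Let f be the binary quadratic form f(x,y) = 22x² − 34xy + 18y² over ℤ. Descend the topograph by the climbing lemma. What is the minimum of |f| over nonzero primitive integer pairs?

translate: b→10 (≡-34 mod 44), so (22,-34,18)→(22,10,6)
flip: (22,10,6)→(6,-10,22)
translate: b→2 (≡-10 mod 12), so (6,-10,22)→(6,2,18)
reduced (well bottom): (6,2,18) with a≤c, −a<b≤a
well minimum = a = 6

6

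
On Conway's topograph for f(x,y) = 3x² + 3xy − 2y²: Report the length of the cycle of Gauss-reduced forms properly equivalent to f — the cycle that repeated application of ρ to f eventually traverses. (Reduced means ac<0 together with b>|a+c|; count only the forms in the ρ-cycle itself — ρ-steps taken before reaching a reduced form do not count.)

D = 33, ⌊√D⌋ = 5
river: ρ → (-2,5,1)
river: ρ → (1,5,-2)
river: ρ → (-2,3,3)
river: ρ → (3,3,-2)
ρ-cycle length = 4 (tail of 0 descent steps not counted)

4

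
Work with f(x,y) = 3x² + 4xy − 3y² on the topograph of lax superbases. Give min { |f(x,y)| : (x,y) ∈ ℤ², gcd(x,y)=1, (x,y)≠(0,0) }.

river: ρ → (-3,2,4)
river: ρ → (4,6,-1)
river: ρ → (-1,6,4)
river: ρ → (4,2,-3)
river: ρ → (-3,4,3)
river: ρ → (3,2,-4)
river: ρ → (-4,6,1)
river: ρ → (1,6,-4)
river: ρ → (-4,2,3)
river: ρ → (3,4,-3)
closes: descent 0, river 10
min |a| on river = 1

1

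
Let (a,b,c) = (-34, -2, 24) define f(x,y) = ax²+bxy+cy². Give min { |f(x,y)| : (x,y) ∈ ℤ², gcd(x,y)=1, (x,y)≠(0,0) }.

descent: ρ → (24,50,-8)  [lands on river]
river: ρ → (-8,46,36)
river: ρ → (36,26,-18)
river: ρ → (-18,46,16)
river: ρ → (16,50,-12)
river: ρ → (-12,46,24)
closes: descent 1, river 6
min |a| on river = 8

8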